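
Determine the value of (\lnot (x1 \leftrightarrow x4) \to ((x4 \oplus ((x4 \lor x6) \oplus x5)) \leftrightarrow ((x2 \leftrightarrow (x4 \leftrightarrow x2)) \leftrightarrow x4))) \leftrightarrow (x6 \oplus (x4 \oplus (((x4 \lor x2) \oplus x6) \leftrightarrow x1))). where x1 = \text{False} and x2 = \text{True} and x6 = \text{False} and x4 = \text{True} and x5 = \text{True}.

x1 \leftrightarrow x4 = \text{False} \leftrightarrow \text{True} = \text{False}
\lnot (x1 \leftrightarrow x4) = \lnot \text{False} = \text{True}
x4 \lor x6 = \text{True} \lor \text{False} = \text{True}
(x4 \lor x6) \oplus x5 = \text{True} \oplus \text{True} = \text{False}
x4 \oplus ((x4 \lor x6) \oplus x5) = \text{True} \oplus \text{False} = \text{True}
x4 \leftrightarrow x2 = \text{True} \leftrightarrow \text{True} = \text{True}
x2 \leftrightarrow (x4 \leftrightarrow x2) = \text{True} \leftrightarrow \text{True} = \text{True}
(x2 \leftrightarrow (x4 \leftrightarrow x2)) \leftrightarrow x4 = \text{True} \leftrightarrow \text{True} = \text{True}
(x4 \oplus ((x4 \lor x6) \oplus x5)) \leftrightarrow ((x2 \leftrightarrow (x4 \leftrightarrow x2)) \leftrightarrow x4) = \text{True} \leftrightarrow \text{True} = \text{True}
\lnot (x1 \leftrightarrow x4) \to ((x4 \oplus ((x4 \lor x6) \oplus x5)) \leftrightarrow ((x2 \leftrightarrow (x4 \leftrightarrow x2)) \leftrightarrow x4)) = \text{True} \to \text{True} = \text{True}
x4 \lor x2 = \text{True} \lor \text{True} = \text{True}
(x4 \lor x2) \oplus x6 = \text{True} \oplus \text{False} = \text{True}
((x4 \lor x2) \oplus x6) \leftrightarrow x1 = \text{True} \leftrightarrow \text{False} = \text{False}
x4 \oplus (((x4 \lor x2) \oplus x6) \leftrightarrow x1) = \text{True} \oplus \text{False} = \text{True}
x6 \oplus (x4 \oplus (((x4 \lor x2) \oplus x6) \leftrightarrow x1)) = \text{False} \oplus \text{True} = \text{True}
(\lnot (x1 \leftrightarrow x4) \to ((x4 \oplus ((x4 \lor x6) \oplus x5)) \leftrightarrow ((x2 \leftrightarrow (x4 \leftrightarrow x2)) \leftrightarrow x4))) \leftrightarrow (x6 \oplus (x4 \oplus (((x4 \lor x2) \oplus x6) \leftrightarrow x1))) = \text{True} \leftrightarrow \text{True} = \text{True}

\text{True}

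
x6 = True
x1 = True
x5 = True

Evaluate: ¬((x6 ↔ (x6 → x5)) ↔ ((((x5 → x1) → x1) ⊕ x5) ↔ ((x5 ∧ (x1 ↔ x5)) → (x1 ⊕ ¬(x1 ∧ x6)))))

Substituting x6=True, x1=True, x5=True:
x6 → x5 = True → True = True
x6 ↔ (x6 → x5) = True ↔ True = True
x5 → x1 = True → True = True
(x5 → x1) → x1 = True → True = True
((x5 → x1) → x1) ⊕ x5 = True ⊕ True = False
x1 ↔ x5 = True ↔ True = True
x5 ∧ (x1 ↔ x5) = True ∧ True = True
x1 ∧ x6 = True ∧ True = True
¬(x1 ∧ x6) = ¬True = False
x1 ⊕ ¬(x1 ∧ x6) = True ⊕ False = True
(x5 ∧ (x1 ↔ x5)) → (x1 ⊕ ¬(x1 ∧ x6)) = True → True = True
(((x5 → x1) → x1) ⊕ x5) ↔ ((x5 ∧ (x1 ↔ x5)) → (x1 ⊕ ¬(x1 ∧ x6))) = False ↔ True = False
(x6 ↔ (x6 → x5)) ↔ ((((x5 → x1) → x1) ⊕ x5) ↔ ((x5 ∧ (x1 ↔ x5)) → (x1 ⊕ ¬(x1 ∧ x6)))) = True ↔ False = False
¬((x6 ↔ (x6 → x5)) ↔ ((((x5 → x1) → x1) ⊕ x5) ↔ ((x5 ∧ (x1 ↔ x5)) → (x1 ⊕ ¬(x1 ∧ x6))))) = ¬False = True

True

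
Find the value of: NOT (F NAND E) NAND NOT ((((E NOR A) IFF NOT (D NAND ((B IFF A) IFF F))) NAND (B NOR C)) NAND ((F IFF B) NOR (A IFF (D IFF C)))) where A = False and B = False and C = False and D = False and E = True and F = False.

Substituting A=False, B=False, C=False, D=False, E=True, F=False:
F NAND E = False NAND True = True
NOT (F NAND E) = NOT True = False
E NOR A = True NOR False = False
B IFF A = False IFF False = True
(B IFF A) IFF F = True IFF False = False
D NAND ((B IFF A) IFF F) = False NAND False = True
NOT (D NAND ((B IFF A) IFF F)) = NOT True = False
(E NOR A) IFF NOT (D NAND ((B IFF A) IFF F)) = False IFF False = True
B NOR C = False NOR False = True
((E NOR A) IFF NOT (D NAND ((B IFF A) IFF F))) NAND (B NOR C) = True NAND True = False
F IFF B = False IFF False = True
D IFF C = False IFF False = True
A IFF (D IFF C) = False IFF True = False
(F IFF B) NOR (A IFF (D IFF C)) = True NOR False = False
(((E NOR A) IFF NOT (D NAND ((B IFF A) IFF F))) NAND (B NOR C)) NAND ((F IFF B) NOR (A IFF (D IFF C))) = False NAND False = True
NOT ((((E NOR A) IFF NOT (D NAND ((B IFF A) IFF F))) NAND (B NOR C)) NAND ((F IFF B) NOR (A IFF (D IFF C)))) = NOT True = False
NOT (F NAND E) NAND NOT ((((E NOR A) IFF NOT (D NAND ((B IFF A) IFF F))) NAND (B NOR C)) NAND ((F IFF B) NOR (A IFF (D IFF C)))) = False NAND False = True

True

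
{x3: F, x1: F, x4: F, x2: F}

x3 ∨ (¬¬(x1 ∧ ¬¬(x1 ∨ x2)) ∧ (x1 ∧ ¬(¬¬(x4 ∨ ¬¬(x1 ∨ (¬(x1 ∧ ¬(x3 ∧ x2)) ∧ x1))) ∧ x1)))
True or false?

F

Substituting x3=F, x1=F, x4=F, x2=F:
x1 ∨ x2 = F ∨ F = F
¬(x1 ∨ x2) = ¬F = T
¬¬(x1 ∨ x2) = ¬T = F
x1 ∧ ¬¬(x1 ∨ x2) = F ∧ F = F
¬(x1 ∧ ¬¬(x1 ∨ x2)) = ¬F = T
¬¬(x1 ∧ ¬¬(x1 ∨ x2)) = ¬T = F
x3 ∧ x2 = F ∧ F = F
¬(x3 ∧ x2) = ¬F = T
x1 ∧ ¬(x3 ∧ x2) = F ∧ T = F
¬(x1 ∧ ¬(x3 ∧ x2)) = ¬F = T
¬(x1 ∧ ¬(x3 ∧ x2)) ∧ x1 = T ∧ F = F
x1 ∨ (¬(x1 ∧ ¬(x3 ∧ x2)) ∧ x1) = F ∨ F = F
¬(x1 ∨ (¬(x1 ∧ ¬(x3 ∧ x2)) ∧ x1)) = ¬F = T
¬¬(x1 ∨ (¬(x1 ∧ ¬(x3 ∧ x2)) ∧ x1)) = ¬T = F
x4 ∨ ¬¬(x1 ∨ (¬(x1 ∧ ¬(x3 ∧ x2)) ∧ x1)) = F ∨ F = F
¬(x4 ∨ ¬¬(x1 ∨ (¬(x1 ∧ ¬(x3 ∧ x2)) ∧ x1))) = ¬F = T
¬¬(x4 ∨ ¬¬(x1 ∨ (¬(x1 ∧ ¬(x3 ∧ x2)) ∧ x1))) = ¬T = F
¬¬(x4 ∨ ¬¬(x1 ∨ (¬(x1 ∧ ¬(x3 ∧ x2)) ∧ x1))) ∧ x1 = F ∧ F = F
¬(¬¬(x4 ∨ ¬¬(x1 ∨ (¬(x1 ∧ ¬(x3 ∧ x2)) ∧ x1))) ∧ x1) = ¬F = T
x1 ∧ ¬(¬¬(x4 ∨ ¬¬(x1 ∨ (¬(x1 ∧ ¬(x3 ∧ x2)) ∧ x1))) ∧ x1) = F ∧ T = F
¬¬(x1 ∧ ¬¬(x1 ∨ x2)) ∧ (x1 ∧ ¬(¬¬(x4 ∨ ¬¬(x1 ∨ (¬(x1 ∧ ¬(x3 ∧ x2)) ∧ x1))) ∧ x1)) = F ∧ F = F
x3 ∨ (¬¬(x1 ∧ ¬¬(x1 ∨ x2)) ∧ (x1 ∧ ¬(¬¬(x4 ∨ ¬¬(x1 ∨ (¬(x1 ∧ ¬(x3 ∧ x2)) ∧ x1))) ∧ x1))) = F ∨ F = F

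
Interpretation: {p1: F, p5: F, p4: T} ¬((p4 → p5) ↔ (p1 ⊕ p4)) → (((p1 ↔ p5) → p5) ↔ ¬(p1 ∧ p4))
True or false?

p4 → p5 = T → F = F
p1 ⊕ p4 = F ⊕ T = T
(p4 → p5) ↔ (p1 ⊕ p4) = F ↔ T = F
¬((p4 → p5) ↔ (p1 ⊕ p4)) = ¬F = T
p1 ↔ p5 = F ↔ F = T
(p1 ↔ p5) → p5 = T → F = F
p1 ∧ p4 = F ∧ T = F
¬(p1 ∧ p4) = ¬F = T
((p1 ↔ p5) → p5) ↔ ¬(p1 ∧ p4) = F ↔ T = F
¬((p4 → p5) ↔ (p1 ⊕ p4)) → (((p1 ↔ p5) → p5) ↔ ¬(p1 ∧ p4)) = T → F = F

F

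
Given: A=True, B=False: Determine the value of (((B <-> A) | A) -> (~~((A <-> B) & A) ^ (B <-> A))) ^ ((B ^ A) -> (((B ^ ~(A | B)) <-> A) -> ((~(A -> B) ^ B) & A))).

Substituting A=True, B=False:
B <-> A = False <-> True = False
(B <-> A) | A = False | True = True
A <-> B = True <-> False = False
(A <-> B) & A = False & True = False
~((A <-> B) & A) = ~False = True
~~((A <-> B) & A) = ~True = False
B <-> A = False <-> True = False
~~((A <-> B) & A) ^ (B <-> A) = False ^ False = False
((B <-> A) | A) -> (~~((A <-> B) & A) ^ (B <-> A)) = True -> False = False
B ^ A = False ^ True = True
A | B = True | False = True
~(A | B) = ~True = False
B ^ ~(A | B) = False ^ False = False
(B ^ ~(A | B)) <-> A = False <-> True = False
A -> B = True -> False = False
~(A -> B) = ~False = True
~(A -> B) ^ B = True ^ False = True
(~(A -> B) ^ B) & A = True & True = True
((B ^ ~(A | B)) <-> A) -> ((~(A -> B) ^ B) & A) = False -> True = True
(B ^ A) -> (((B ^ ~(A | B)) <-> A) -> ((~(A -> B) ^ B) & A)) = True -> True = True
(((B <-> A) | A) -> (~~((A <-> B) & A) ^ (B <-> A))) ^ ((B ^ A) -> (((B ^ ~(A | B)) <-> A) -> ((~(A -> B) ^ B) & A))) = False ^ True = True

True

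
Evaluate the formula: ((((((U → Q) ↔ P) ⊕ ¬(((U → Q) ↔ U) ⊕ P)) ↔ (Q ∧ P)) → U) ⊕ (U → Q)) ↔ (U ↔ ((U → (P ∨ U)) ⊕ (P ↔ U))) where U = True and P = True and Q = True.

U → Q = True → True = True
(U → Q) ↔ P = True ↔ True = True
U → Q = True → True = True
(U → Q) ↔ U = True ↔ True = True
((U → Q) ↔ U) ⊕ P = True ⊕ True = False
¬(((U → Q) ↔ U) ⊕ P) = ¬False = True
((U → Q) ↔ P) ⊕ ¬(((U → Q) ↔ U) ⊕ P) = True ⊕ True = False
Q ∧ P = True ∧ True = True
(((U → Q) ↔ P) ⊕ ¬(((U → Q) ↔ U) ⊕ P)) ↔ (Q ∧ P) = False ↔ True = False
((((U → Q) ↔ P) ⊕ ¬(((U → Q) ↔ U) ⊕ P)) ↔ (Q ∧ P)) → U = False → True = True
U → Q = True → True = True
(((((U → Q) ↔ P) ⊕ ¬(((U → Q) ↔ U) ⊕ P)) ↔ (Q ∧ P)) → U) ⊕ (U → Q) = True ⊕ True = False
P ∨ U = True ∨ True = True
U → (P ∨ U) = True → True = True
P ↔ U = True ↔ True = True
(U → (P ∨ U)) ⊕ (P ↔ U) = True ⊕ True = False
U ↔ ((U → (P ∨ U)) ⊕ (P ↔ U)) = True ↔ False = False
((((((U → Q) ↔ P) ⊕ ¬(((U → Q) ↔ U) ⊕ P)) ↔ (Q ∧ P)) → U) ⊕ (U → Q)) ↔ (U ↔ ((U → (P ∨ U)) ⊕ (P ↔ U))) = False ↔ False = True

True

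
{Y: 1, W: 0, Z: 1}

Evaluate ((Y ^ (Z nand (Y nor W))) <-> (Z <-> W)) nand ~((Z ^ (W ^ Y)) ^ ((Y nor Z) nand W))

1

Y nor W = 1 nor 0 = 0
Z nand (Y nor W) = 1 nand 0 = 1
Y ^ (Z nand (Y nor W)) = 1 ^ 1 = 0
Z <-> W = 1 <-> 0 = 0
(Y ^ (Z nand (Y nor W))) <-> (Z <-> W) = 0 <-> 0 = 1
W ^ Y = 0 ^ 1 = 1
Z ^ (W ^ Y) = 1 ^ 1 = 0
Y nor Z = 1 nor 1 = 0
(Y nor Z) nand W = 0 nand 0 = 1
(Z ^ (W ^ Y)) ^ ((Y nor Z) nand W) = 0 ^ 1 = 1
~((Z ^ (W ^ Y)) ^ ((Y nor Z) nand W)) = ~1 = 0
((Y ^ (Z nand (Y nor W))) <-> (Z <-> W)) nand ~((Z ^ (W ^ Y)) ^ ((Y nor Z) nand W)) = 1 nand 0 = 1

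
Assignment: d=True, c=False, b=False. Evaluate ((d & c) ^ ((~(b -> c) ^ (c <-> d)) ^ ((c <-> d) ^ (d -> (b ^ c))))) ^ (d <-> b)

d & c = True & False = False
b -> c = False -> False = True
~(b -> c) = ~True = False
c <-> d = False <-> True = False
~(b -> c) ^ (c <-> d) = False ^ False = False
c <-> d = False <-> True = False
b ^ c = False ^ False = False
d -> (b ^ c) = True -> False = False
(c <-> d) ^ (d -> (b ^ c)) = False ^ False = False
(~(b -> c) ^ (c <-> d)) ^ ((c <-> d) ^ (d -> (b ^ c))) = False ^ False = False
(d & c) ^ ((~(b -> c) ^ (c <-> d)) ^ ((c <-> d) ^ (d -> (b ^ c)))) = False ^ False = False
d <-> b = True <-> False = False
((d & c) ^ ((~(b -> c) ^ (c <-> d)) ^ ((c <-> d) ^ (d -> (b ^ c))))) ^ (d <-> b) = False ^ False = False

False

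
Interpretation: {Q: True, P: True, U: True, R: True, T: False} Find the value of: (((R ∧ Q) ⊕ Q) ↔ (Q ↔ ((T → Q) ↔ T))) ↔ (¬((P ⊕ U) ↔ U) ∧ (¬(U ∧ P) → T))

True

R ∧ Q = True ∧ True = True
(R ∧ Q) ⊕ Q = True ⊕ True = False
T → Q = False → True = True
(T → Q) ↔ T = True ↔ False = False
Q ↔ ((T → Q) ↔ T) = True ↔ False = False
((R ∧ Q) ⊕ Q) ↔ (Q ↔ ((T → Q) ↔ T)) = False ↔ False = True
P ⊕ U = True ⊕ True = False
(P ⊕ U) ↔ U = False ↔ True = False
¬((P ⊕ U) ↔ U) = ¬False = True
U ∧ P = True ∧ True = True
¬(U ∧ P) = ¬True = False
¬(U ∧ P) → T = False → False = True
¬((P ⊕ U) ↔ U) ∧ (¬(U ∧ P) → T) = True ∧ True = True
(((R ∧ Q) ⊕ Q) ↔ (Q ↔ ((T → Q) ↔ T))) ↔ (¬((P ⊕ U) ↔ U) ∧ (¬(U ∧ P) → T)) = True ↔ True = True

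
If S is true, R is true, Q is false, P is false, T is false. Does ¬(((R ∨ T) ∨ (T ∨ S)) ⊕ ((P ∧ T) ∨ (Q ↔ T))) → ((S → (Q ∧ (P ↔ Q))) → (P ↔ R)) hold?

R ∨ T = True ∨ False = True
T ∨ S = False ∨ True = True
(R ∨ T) ∨ (T ∨ S) = True ∨ True = True
P ∧ T = False ∧ False = False
Q ↔ T = False ↔ False = True
(P ∧ T) ∨ (Q ↔ T) = False ∨ True = True
((R ∨ T) ∨ (T ∨ S)) ⊕ ((P ∧ T) ∨ (Q ↔ T)) = True ⊕ True = False
¬(((R ∨ T) ∨ (T ∨ S)) ⊕ ((P ∧ T) ∨ (Q ↔ T))) = ¬False = True
P ↔ Q = False ↔ False = True
Q ∧ (P ↔ Q) = False ∧ True = False
S → (Q ∧ (P ↔ Q)) = True → False = False
P ↔ R = False ↔ True = False
(S → (Q ∧ (P ↔ Q))) → (P ↔ R) = False → False = True
¬(((R ∨ T) ∨ (T ∨ S)) ⊕ ((P ∧ T) ∨ (Q ↔ T))) → ((S → (Q ∧ (P ↔ Q))) → (P ↔ R)) = True → True = True

True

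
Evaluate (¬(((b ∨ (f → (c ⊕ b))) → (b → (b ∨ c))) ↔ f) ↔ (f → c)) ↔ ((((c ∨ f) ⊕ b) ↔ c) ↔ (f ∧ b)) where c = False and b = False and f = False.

c ⊕ b = False ⊕ False = False
f → (c ⊕ b) = False → False = True
b ∨ (f → (c ⊕ b)) = False ∨ True = True
b ∨ c = False ∨ False = False
b → (b ∨ c) = False → False = True
(b ∨ (f → (c ⊕ b))) → (b → (b ∨ c)) = True → True = True
((b ∨ (f → (c ⊕ b))) → (b → (b ∨ c))) ↔ f = True ↔ False = False
¬(((b ∨ (f → (c ⊕ b))) → (b → (b ∨ c))) ↔ f) = ¬False = True
f → c = False → False = True
¬(((b ∨ (f → (c ⊕ b))) → (b → (b ∨ c))) ↔ f) ↔ (f → c) = True ↔ True = True
c ∨ f = False ∨ False = False
(c ∨ f) ⊕ b = False ⊕ False = False
((c ∨ f) ⊕ b) ↔ c = False ↔ False = True
f ∧ b = False ∧ False = False
(((c ∨ f) ⊕ b) ↔ c) ↔ (f ∧ b) = True ↔ False = False
(¬(((b ∨ (f → (c ⊕ b))) → (b → (b ∨ c))) ↔ f) ↔ (f → c)) ↔ ((((c ∨ f) ⊕ b) ↔ c) ↔ (f ∧ b)) = True ↔ False = False

False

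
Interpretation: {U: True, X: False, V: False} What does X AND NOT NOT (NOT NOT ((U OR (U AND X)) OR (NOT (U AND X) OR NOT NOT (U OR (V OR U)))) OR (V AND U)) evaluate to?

False

Substituting U=True, X=False, V=False:
U AND X = True AND False = False
U OR (U AND X) = True OR False = True
U AND X = True AND False = False
NOT (U AND X) = NOT False = True
V OR U = False OR True = True
U OR (V OR U) = True OR True = True
NOT (U OR (V OR U)) = NOT True = False
NOT NOT (U OR (V OR U)) = NOT False = True
NOT (U AND X) OR NOT NOT (U OR (V OR U)) = True OR True = True
(U OR (U AND X)) OR (NOT (U AND X) OR NOT NOT (U OR (V OR U))) = True OR True = True
NOT ((U OR (U AND X)) OR (NOT (U AND X) OR NOT NOT (U OR (V OR U)))) = NOT True = False
NOT NOT ((U OR (U AND X)) OR (NOT (U AND X) OR NOT NOT (U OR (V OR U)))) = NOT False = True
V AND U = False AND True = False
NOT NOT ((U OR (U AND X)) OR (NOT (U AND X) OR NOT NOT (U OR (V OR U)))) OR (V AND U) = True OR False = True
NOT (NOT NOT ((U OR (U AND X)) OR (NOT (U AND X) OR NOT NOT (U OR (V OR U)))) OR (V AND U)) = NOT True = False
NOT NOT (NOT NOT ((U OR (U AND X)) OR (NOT (U AND X) OR NOT NOT (U OR (V OR U)))) OR (V AND U)) = NOT False = True
X AND NOT NOT (NOT NOT ((U OR (U AND X)) OR (NOT (U AND X) OR NOT NOT (U OR (V OR U)))) OR (V AND U)) = False AND True = False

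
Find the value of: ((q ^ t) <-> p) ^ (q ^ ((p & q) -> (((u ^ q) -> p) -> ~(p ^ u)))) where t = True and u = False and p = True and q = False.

q ^ t = False ^ True = True
(q ^ t) <-> p = True <-> True = True
p & q = True & False = False
u ^ q = False ^ False = False
(u ^ q) -> p = False -> True = True
p ^ u = True ^ False = True
~(p ^ u) = ~True = False
((u ^ q) -> p) -> ~(p ^ u) = True -> False = False
(p & q) -> (((u ^ q) -> p) -> ~(p ^ u)) = False -> False = True
q ^ ((p & q) -> (((u ^ q) -> p) -> ~(p ^ u))) = False ^ True = True
((q ^ t) <-> p) ^ (q ^ ((p & q) -> (((u ^ q) -> p) -> ~(p ^ u)))) = True ^ True = False

False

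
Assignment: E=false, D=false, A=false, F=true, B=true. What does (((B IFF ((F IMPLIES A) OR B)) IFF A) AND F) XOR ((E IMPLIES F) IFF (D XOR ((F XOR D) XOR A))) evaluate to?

true

F IMPLIES A = true IMPLIES false = false
(F IMPLIES A) OR B = false OR true = true
B IFF ((F IMPLIES A) OR B) = true IFF true = true
(B IFF ((F IMPLIES A) OR B)) IFF A = true IFF false = false
((B IFF ((F IMPLIES A) OR B)) IFF A) AND F = false AND true = false
E IMPLIES F = false IMPLIES true = true
F XOR D = true XOR false = true
(F XOR D) XOR A = true XOR false = true
D XOR ((F XOR D) XOR A) = false XOR true = true
(E IMPLIES F) IFF (D XOR ((F XOR D) XOR A)) = true IFF true = true
(((B IFF ((F IMPLIES A) OR B)) IFF A) AND F) XOR ((E IMPLIES F) IFF (D XOR ((F XOR D) XOR A))) = false XOR true = true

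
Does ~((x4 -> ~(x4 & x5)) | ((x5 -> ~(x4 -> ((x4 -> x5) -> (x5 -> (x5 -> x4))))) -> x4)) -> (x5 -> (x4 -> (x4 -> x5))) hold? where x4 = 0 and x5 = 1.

x4 & x5 = 0 & 1 = 0
~(x4 & x5) = ~0 = 1
x4 -> ~(x4 & x5) = 0 -> 1 = 1
x4 -> x5 = 0 -> 1 = 1
x5 -> x4 = 1 -> 0 = 0
x5 -> (x5 -> x4) = 1 -> 0 = 0
(x4 -> x5) -> (x5 -> (x5 -> x4)) = 1 -> 0 = 0
x4 -> ((x4 -> x5) -> (x5 -> (x5 -> x4))) = 0 -> 0 = 1
~(x4 -> ((x4 -> x5) -> (x5 -> (x5 -> x4)))) = ~1 = 0
x5 -> ~(x4 -> ((x4 -> x5) -> (x5 -> (x5 -> x4)))) = 1 -> 0 = 0
(x5 -> ~(x4 -> ((x4 -> x5) -> (x5 -> (x5 -> x4))))) -> x4 = 0 -> 0 = 1
(x4 -> ~(x4 & x5)) | ((x5 -> ~(x4 -> ((x4 -> x5) -> (x5 -> (x5 -> x4))))) -> x4) = 1 | 1 = 1
~((x4 -> ~(x4 & x5)) | ((x5 -> ~(x4 -> ((x4 -> x5) -> (x5 -> (x5 -> x4))))) -> x4)) = ~1 = 0
x4 -> x5 = 0 -> 1 = 1
x4 -> (x4 -> x5) = 0 -> 1 = 1
x5 -> (x4 -> (x4 -> x5)) = 1 -> 1 = 1
~((x4 -> ~(x4 & x5)) | ((x5 -> ~(x4 -> ((x4 -> x5) -> (x5 -> (x5 -> x4))))) -> x4)) -> (x5 -> (x4 -> (x4 -> x5))) = 0 -> 1 = 1

1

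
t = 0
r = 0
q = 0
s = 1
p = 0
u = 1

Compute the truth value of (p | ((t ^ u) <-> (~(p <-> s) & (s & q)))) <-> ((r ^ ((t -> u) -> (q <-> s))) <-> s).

Substituting t=0, r=0, q=0, s=1, p=0, u=1:
t ^ u = 0 ^ 1 = 1
p <-> s = 0 <-> 1 = 0
~(p <-> s) = ~0 = 1
s & q = 1 & 0 = 0
~(p <-> s) & (s & q) = 1 & 0 = 0
(t ^ u) <-> (~(p <-> s) & (s & q)) = 1 <-> 0 = 0
p | ((t ^ u) <-> (~(p <-> s) & (s & q))) = 0 | 0 = 0
t -> u = 0 -> 1 = 1
q <-> s = 0 <-> 1 = 0
(t -> u) -> (q <-> s) = 1 -> 0 = 0
r ^ ((t -> u) -> (q <-> s)) = 0 ^ 0 = 0
(r ^ ((t -> u) -> (q <-> s))) <-> s = 0 <-> 1 = 0
(p | ((t ^ u) <-> (~(p <-> s) & (s & q)))) <-> ((r ^ ((t -> u) -> (q <-> s))) <-> s) = 0 <-> 0 = 1

1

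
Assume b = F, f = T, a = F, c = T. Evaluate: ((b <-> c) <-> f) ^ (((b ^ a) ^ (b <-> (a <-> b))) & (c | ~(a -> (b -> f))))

Substituting b=F, f=T, a=F, c=T:
b <-> c = F <-> T = F
(b <-> c) <-> f = F <-> T = F
b ^ a = F ^ F = F
a <-> b = F <-> F = T
b <-> (a <-> b) = F <-> T = F
(b ^ a) ^ (b <-> (a <-> b)) = F ^ F = F
b -> f = F -> T = T
a -> (b -> f) = F -> T = T
~(a -> (b -> f)) = ~T = F
c | ~(a -> (b -> f)) = T | F = T
((b ^ a) ^ (b <-> (a <-> b))) & (c | ~(a -> (b -> f))) = F & T = F
((b <-> c) <-> f) ^ (((b ^ a) ^ (b <-> (a <-> b))) & (c | ~(a -> (b -> f)))) = F ^ F = F

F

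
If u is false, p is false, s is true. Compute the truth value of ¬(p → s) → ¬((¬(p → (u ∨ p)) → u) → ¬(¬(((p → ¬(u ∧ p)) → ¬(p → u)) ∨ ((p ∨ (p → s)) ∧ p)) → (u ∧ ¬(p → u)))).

p → s = False → True = True
¬(p → s) = ¬True = False
u ∨ p = False ∨ False = False
p → (u ∨ p) = False → False = True
¬(p → (u ∨ p)) = ¬True = False
¬(p → (u ∨ p)) → u = False → False = True
u ∧ p = False ∧ False = False
¬(u ∧ p) = ¬False = True
p → ¬(u ∧ p) = False → True = True
p → u = False → False = True
¬(p → u) = ¬True = False
(p → ¬(u ∧ p)) → ¬(p → u) = True → False = False
p → s = False → True = True
p ∨ (p → s) = False ∨ True = True
(p ∨ (p → s)) ∧ p = True ∧ False = False
((p → ¬(u ∧ p)) → ¬(p → u)) ∨ ((p ∨ (p → s)) ∧ p) = False ∨ False = False
¬(((p → ¬(u ∧ p)) → ¬(p → u)) ∨ ((p ∨ (p → s)) ∧ p)) = ¬False = True
p → u = False → False = True
¬(p → u) = ¬True = False
u ∧ ¬(p → u) = False ∧ False = False
¬(((p → ¬(u ∧ p)) → ¬(p → u)) ∨ ((p ∨ (p → s)) ∧ p)) → (u ∧ ¬(p → u)) = True → False = False
¬(¬(((p → ¬(u ∧ p)) → ¬(p → u)) ∨ ((p ∨ (p → s)) ∧ p)) → (u ∧ ¬(p → u))) = ¬False = True
(¬(p → (u ∨ p)) → u) → ¬(¬(((p → ¬(u ∧ p)) → ¬(p → u)) ∨ ((p ∨ (p → s)) ∧ p)) → (u ∧ ¬(p → u))) = True → True = True
¬((¬(p → (u ∨ p)) → u) → ¬(¬(((p → ¬(u ∧ p)) → ¬(p → u)) ∨ ((p ∨ (p → s)) ∧ p)) → (u ∧ ¬(p → u)))) = ¬True = False
¬(p → s) → ¬((¬(p → (u ∨ p)) → u) → ¬(¬(((p → ¬(u ∧ p)) → ¬(p → u)) ∨ ((p ∨ (p → s)) ∧ p)) → (u ∧ ¬(p → u)))) = False → False = True

True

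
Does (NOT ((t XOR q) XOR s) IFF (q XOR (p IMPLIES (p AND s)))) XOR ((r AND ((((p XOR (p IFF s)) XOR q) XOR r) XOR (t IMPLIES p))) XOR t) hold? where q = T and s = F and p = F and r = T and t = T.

t XOR q = T XOR T = F
(t XOR q) XOR s = F XOR F = F
NOT ((t XOR q) XOR s) = NOT F = T
p AND s = F AND F = F
p IMPLIES (p AND s) = F IMPLIES F = T
q XOR (p IMPLIES (p AND s)) = T XOR T = F
NOT ((t XOR q) XOR s) IFF (q XOR (p IMPLIES (p AND s))) = T IFF F = F
p IFF s = F IFF F = T
p XOR (p IFF s) = F XOR T = T
(p XOR (p IFF s)) XOR q = T XOR T = F
((p XOR (p IFF s)) XOR q) XOR r = F XOR T = T
t IMPLIES p = T IMPLIES F = F
(((p XOR (p IFF s)) XOR q) XOR r) XOR (t IMPLIES p) = T XOR F = T
r AND ((((p XOR (p IFF s)) XOR q) XOR r) XOR (t IMPLIES p)) = T AND T = T
(r AND ((((p XOR (p IFF s)) XOR q) XOR r) XOR (t IMPLIES p))) XOR t = T XOR T = F
(NOT ((t XOR q) XOR s) IFF (q XOR (p IMPLIES (p AND s)))) XOR ((r AND ((((p XOR (p IFF s)) XOR q) XOR r) XOR (t IMPLIES p))) XOR t) = F XOR F = F

F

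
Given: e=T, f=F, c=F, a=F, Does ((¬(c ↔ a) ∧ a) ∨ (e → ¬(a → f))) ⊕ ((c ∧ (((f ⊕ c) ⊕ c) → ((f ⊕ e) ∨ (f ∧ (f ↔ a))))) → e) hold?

c ↔ a = F ↔ F = T
¬(c ↔ a) = ¬T = F
¬(c ↔ a) ∧ a = F ∧ F = F
a → f = F → F = T
¬(a → f) = ¬T = F
e → ¬(a → f) = T → F = F
(¬(c ↔ a) ∧ a) ∨ (e → ¬(a → f)) = F ∨ F = F
f ⊕ c = F ⊕ F = F
(f ⊕ c) ⊕ c = F ⊕ F = F
f ⊕ e = F ⊕ T = T
f ↔ a = F ↔ F = T
f ∧ (f ↔ a) = F ∧ T = F
(f ⊕ e) ∨ (f ∧ (f ↔ a)) = T ∨ F = T
((f ⊕ c) ⊕ c) → ((f ⊕ e) ∨ (f ∧ (f ↔ a))) = F → T = T
c ∧ (((f ⊕ c) ⊕ c) → ((f ⊕ e) ∨ (f ∧ (f ↔ a)))) = F ∧ T = F
(c ∧ (((f ⊕ c) ⊕ c) → ((f ⊕ e) ∨ (f ∧ (f ↔ a))))) → e = F → T = T
((¬(c ↔ a) ∧ a) ∨ (e → ¬(a → f))) ⊕ ((c ∧ (((f ⊕ c) ⊕ c) → ((f ⊕ e) ∨ (f ∧ (f ↔ a))))) → e) = F ⊕ T = T

T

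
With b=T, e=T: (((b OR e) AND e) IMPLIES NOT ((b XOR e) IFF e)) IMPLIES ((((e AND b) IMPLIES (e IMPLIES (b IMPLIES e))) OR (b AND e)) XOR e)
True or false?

F

b OR e = T OR T = T
(b OR e) AND e = T AND T = T
b XOR e = T XOR T = F
(b XOR e) IFF e = F IFF T = F
NOT ((b XOR e) IFF e) = NOT F = T
((b OR e) AND e) IMPLIES NOT ((b XOR e) IFF e) = T IMPLIES T = T
e AND b = T AND T = T
b IMPLIES e = T IMPLIES T = T
e IMPLIES (b IMPLIES e) = T IMPLIES T = T
(e AND b) IMPLIES (e IMPLIES (b IMPLIES e)) = T IMPLIES T = T
b AND e = T AND T = T
((e AND b) IMPLIES (e IMPLIES (b IMPLIES e))) OR (b AND e) = T OR T = T
(((e AND b) IMPLIES (e IMPLIES (b IMPLIES e))) OR (b AND e)) XOR e = T XOR T = F
(((b OR e) AND e) IMPLIES NOT ((b XOR e) IFF e)) IMPLIES ((((e AND b) IMPLIES (e IMPLIES (b IMPLIES e))) OR (b AND e)) XOR e) = T IMPLIES F = F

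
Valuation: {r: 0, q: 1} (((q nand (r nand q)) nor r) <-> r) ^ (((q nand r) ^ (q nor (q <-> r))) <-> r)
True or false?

0

r nand q = 0 nand 1 = 1
q nand (r nand q) = 1 nand 1 = 0
(q nand (r nand q)) nor r = 0 nor 0 = 1
((q nand (r nand q)) nor r) <-> r = 1 <-> 0 = 0
q nand r = 1 nand 0 = 1
q <-> r = 1 <-> 0 = 0
q nor (q <-> r) = 1 nor 0 = 0
(q nand r) ^ (q nor (q <-> r)) = 1 ^ 0 = 1
((q nand r) ^ (q nor (q <-> r))) <-> r = 1 <-> 0 = 0
(((q nand (r nand q)) nor r) <-> r) ^ (((q nand r) ^ (q nor (q <-> r))) <-> r) = 0 ^ 0 = 0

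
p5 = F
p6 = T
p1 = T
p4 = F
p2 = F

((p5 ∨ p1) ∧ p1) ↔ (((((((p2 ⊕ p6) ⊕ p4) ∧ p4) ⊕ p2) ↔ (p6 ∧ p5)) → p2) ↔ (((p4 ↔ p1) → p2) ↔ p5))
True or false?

T

p5 ∨ p1 = F ∨ T = T
(p5 ∨ p1) ∧ p1 = T ∧ T = T
p2 ⊕ p6 = F ⊕ T = T
(p2 ⊕ p6) ⊕ p4 = T ⊕ F = T
((p2 ⊕ p6) ⊕ p4) ∧ p4 = T ∧ F = F
(((p2 ⊕ p6) ⊕ p4) ∧ p4) ⊕ p2 = F ⊕ F = F
p6 ∧ p5 = T ∧ F = F
((((p2 ⊕ p6) ⊕ p4) ∧ p4) ⊕ p2) ↔ (p6 ∧ p5) = F ↔ F = T
(((((p2 ⊕ p6) ⊕ p4) ∧ p4) ⊕ p2) ↔ (p6 ∧ p5)) → p2 = T → F = F
p4 ↔ p1 = F ↔ T = F
(p4 ↔ p1) → p2 = F → F = T
((p4 ↔ p1) → p2) ↔ p5 = T ↔ F = F
((((((p2 ⊕ p6) ⊕ p4) ∧ p4) ⊕ p2) ↔ (p6 ∧ p5)) → p2) ↔ (((p4 ↔ p1) → p2) ↔ p5) = F ↔ F = T
((p5 ∨ p1) ∧ p1) ↔ (((((((p2 ⊕ p6) ⊕ p4) ∧ p4) ⊕ p2) ↔ (p6 ∧ p5)) → p2) ↔ (((p4 ↔ p1) → p2) ↔ p5)) = T ↔ T = T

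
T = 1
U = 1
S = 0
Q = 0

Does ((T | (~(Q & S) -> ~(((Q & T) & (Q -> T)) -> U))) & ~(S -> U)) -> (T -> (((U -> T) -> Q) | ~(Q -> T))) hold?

1

Q & S = 0 & 0 = 0
~(Q & S) = ~0 = 1
Q & T = 0 & 1 = 0
Q -> T = 0 -> 1 = 1
(Q & T) & (Q -> T) = 0 & 1 = 0
((Q & T) & (Q -> T)) -> U = 0 -> 1 = 1
~(((Q & T) & (Q -> T)) -> U) = ~1 = 0
~(Q & S) -> ~(((Q & T) & (Q -> T)) -> U) = 1 -> 0 = 0
T | (~(Q & S) -> ~(((Q & T) & (Q -> T)) -> U)) = 1 | 0 = 1
S -> U = 0 -> 1 = 1
~(S -> U) = ~1 = 0
(T | (~(Q & S) -> ~(((Q & T) & (Q -> T)) -> U))) & ~(S -> U) = 1 & 0 = 0
U -> T = 1 -> 1 = 1
(U -> T) -> Q = 1 -> 0 = 0
Q -> T = 0 -> 1 = 1
~(Q -> T) = ~1 = 0
((U -> T) -> Q) | ~(Q -> T) = 0 | 0 = 0
T -> (((U -> T) -> Q) | ~(Q -> T)) = 1 -> 0 = 0
((T | (~(Q & S) -> ~(((Q & T) & (Q -> T)) -> U))) & ~(S -> U)) -> (T -> (((U -> T) -> Q) | ~(Q -> T))) = 0 -> 0 = 1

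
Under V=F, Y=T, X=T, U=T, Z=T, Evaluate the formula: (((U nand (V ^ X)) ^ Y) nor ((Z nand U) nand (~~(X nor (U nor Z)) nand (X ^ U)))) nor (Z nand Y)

Substituting V=F, Y=T, X=T, U=T, Z=T:
V ^ X = F ^ T = T
U nand (V ^ X) = T nand T = F
(U nand (V ^ X)) ^ Y = F ^ T = T
Z nand U = T nand T = F
U nor Z = T nor T = F
X nor (U nor Z) = T nor F = F
~(X nor (U nor Z)) = ~F = T
~~(X nor (U nor Z)) = ~T = F
X ^ U = T ^ T = F
~~(X nor (U nor Z)) nand (X ^ U) = F nand F = T
(Z nand U) nand (~~(X nor (U nor Z)) nand (X ^ U)) = F nand T = T
((U nand (V ^ X)) ^ Y) nor ((Z nand U) nand (~~(X nor (U nor Z)) nand (X ^ U))) = T nor T = F
Z nand Y = T nand T = F
(((U nand (V ^ X)) ^ Y) nor ((Z nand U) nand (~~(X nor (U nor Z)) nand (X ^ U)))) nor (Z nand Y) = F nor F = T

T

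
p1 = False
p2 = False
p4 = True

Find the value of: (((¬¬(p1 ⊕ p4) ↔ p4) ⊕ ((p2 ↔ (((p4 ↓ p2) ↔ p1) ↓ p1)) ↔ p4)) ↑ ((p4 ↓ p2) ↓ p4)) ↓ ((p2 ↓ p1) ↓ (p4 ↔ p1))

p1 ⊕ p4 = False ⊕ True = True
¬(p1 ⊕ p4) = ¬True = False
¬¬(p1 ⊕ p4) = ¬False = True
¬¬(p1 ⊕ p4) ↔ p4 = True ↔ True = True
p4 ↓ p2 = True ↓ False = False
(p4 ↓ p2) ↔ p1 = False ↔ False = True
((p4 ↓ p2) ↔ p1) ↓ p1 = True ↓ False = False
p2 ↔ (((p4 ↓ p2) ↔ p1) ↓ p1) = False ↔ False = True
(p2 ↔ (((p4 ↓ p2) ↔ p1) ↓ p1)) ↔ p4 = True ↔ True = True
(¬¬(p1 ⊕ p4) ↔ p4) ⊕ ((p2 ↔ (((p4 ↓ p2) ↔ p1) ↓ p1)) ↔ p4) = True ⊕ True = False
p4 ↓ p2 = True ↓ False = False
(p4 ↓ p2) ↓ p4 = False ↓ True = False
((¬¬(p1 ⊕ p4) ↔ p4) ⊕ ((p2 ↔ (((p4 ↓ p2) ↔ p1) ↓ p1)) ↔ p4)) ↑ ((p4 ↓ p2) ↓ p4) = False ↑ False = True
p2 ↓ p1 = False ↓ False = True
p4 ↔ p1 = True ↔ False = False
(p2 ↓ p1) ↓ (p4 ↔ p1) = True ↓ False = False
(((¬¬(p1 ⊕ p4) ↔ p4) ⊕ ((p2 ↔ (((p4 ↓ p2) ↔ p1) ↓ p1)) ↔ p4)) ↑ ((p4 ↓ p2) ↓ p4)) ↓ ((p2 ↓ p1) ↓ (p4 ↔ p1)) = True ↓ False = False

False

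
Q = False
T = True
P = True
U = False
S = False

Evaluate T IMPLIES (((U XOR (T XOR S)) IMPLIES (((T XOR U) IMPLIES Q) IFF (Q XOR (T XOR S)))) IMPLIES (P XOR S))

T XOR S = True XOR False = True
U XOR (T XOR S) = False XOR True = True
T XOR U = True XOR False = True
(T XOR U) IMPLIES Q = True IMPLIES False = False
T XOR S = True XOR False = True
Q XOR (T XOR S) = False XOR True = True
((T XOR U) IMPLIES Q) IFF (Q XOR (T XOR S)) = False IFF True = False
(U XOR (T XOR S)) IMPLIES (((T XOR U) IMPLIES Q) IFF (Q XOR (T XOR S))) = True IMPLIES False = False
P XOR S = True XOR False = True
((U XOR (T XOR S)) IMPLIES (((T XOR U) IMPLIES Q) IFF (Q XOR (T XOR S)))) IMPLIES (P XOR S) = False IMPLIES True = True
T IMPLIES (((U XOR (T XOR S)) IMPLIES (((T XOR U) IMPLIES Q) IFF (Q XOR (T XOR S)))) IMPLIES (P XOR S)) = True IMPLIES True = True

True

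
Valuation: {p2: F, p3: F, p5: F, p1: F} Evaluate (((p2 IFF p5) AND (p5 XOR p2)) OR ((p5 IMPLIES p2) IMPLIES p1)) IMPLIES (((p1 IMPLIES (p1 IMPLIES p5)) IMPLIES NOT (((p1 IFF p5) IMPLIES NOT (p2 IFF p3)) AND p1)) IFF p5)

T

p2 IFF p5 = F IFF F = T
p5 XOR p2 = F XOR F = F
(p2 IFF p5) AND (p5 XOR p2) = T AND F = F
p5 IMPLIES p2 = F IMPLIES F = T
(p5 IMPLIES p2) IMPLIES p1 = T IMPLIES F = F
((p2 IFF p5) AND (p5 XOR p2)) OR ((p5 IMPLIES p2) IMPLIES p1) = F OR F = F
p1 IMPLIES p5 = F IMPLIES F = T
p1 IMPLIES (p1 IMPLIES p5) = F IMPLIES T = T
p1 IFF p5 = F IFF F = T
p2 IFF p3 = F IFF F = T
NOT (p2 IFF p3) = NOT T = F
(p1 IFF p5) IMPLIES NOT (p2 IFF p3) = T IMPLIES F = F
((p1 IFF p5) IMPLIES NOT (p2 IFF p3)) AND p1 = F AND F = F
NOT (((p1 IFF p5) IMPLIES NOT (p2 IFF p3)) AND p1) = NOT F = T
(p1 IMPLIES (p1 IMPLIES p5)) IMPLIES NOT (((p1 IFF p5) IMPLIES NOT (p2 IFF p3)) AND p1) = T IMPLIES T = T
((p1 IMPLIES (p1 IMPLIES p5)) IMPLIES NOT (((p1 IFF p5) IMPLIES NOT (p2 IFF p3)) AND p1)) IFF p5 = T IFF F = F
(((p2 IFF p5) AND (p5 XOR p2)) OR ((p5 IMPLIES p2) IMPLIES p1)) IMPLIES (((p1 IMPLIES (p1 IMPLIES p5)) IMPLIES NOT (((p1 IFF p5) IMPLIES NOT (p2 IFF p3)) AND p1)) IFF p5) = F IMPLIES F = T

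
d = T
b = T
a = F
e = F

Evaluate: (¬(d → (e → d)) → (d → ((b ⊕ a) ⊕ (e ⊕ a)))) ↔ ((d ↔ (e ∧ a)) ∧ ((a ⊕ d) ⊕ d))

e → d = F → T = T
d → (e → d) = T → T = T
¬(d → (e → d)) = ¬T = F
b ⊕ a = T ⊕ F = T
e ⊕ a = F ⊕ F = F
(b ⊕ a) ⊕ (e ⊕ a) = T ⊕ F = T
d → ((b ⊕ a) ⊕ (e ⊕ a)) = T → T = T
¬(d → (e → d)) → (d → ((b ⊕ a) ⊕ (e ⊕ a))) = F → T = T
e ∧ a = F ∧ F = F
d ↔ (e ∧ a) = T ↔ F = F
a ⊕ d = F ⊕ T = T
(a ⊕ d) ⊕ d = T ⊕ T = F
(d ↔ (e ∧ a)) ∧ ((a ⊕ d) ⊕ d) = F ∧ F = F
(¬(d → (e → d)) → (d → ((b ⊕ a) ⊕ (e ⊕ a)))) ↔ ((d ↔ (e ∧ a)) ∧ ((a ⊕ d) ⊕ d)) = T ↔ F = F

F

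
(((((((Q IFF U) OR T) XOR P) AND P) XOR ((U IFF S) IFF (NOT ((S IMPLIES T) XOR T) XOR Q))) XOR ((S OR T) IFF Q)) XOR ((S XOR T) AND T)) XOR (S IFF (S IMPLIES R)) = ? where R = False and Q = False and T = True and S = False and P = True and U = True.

True

Substituting R=False, Q=False, T=True, S=False, P=True, U=True:
Q IFF U = False IFF True = False
(Q IFF U) OR T = False OR True = True
((Q IFF U) OR T) XOR P = True XOR True = False
(((Q IFF U) OR T) XOR P) AND P = False AND True = False
U IFF S = True IFF False = False
S IMPLIES T = False IMPLIES True = True
(S IMPLIES T) XOR T = True XOR True = False
NOT ((S IMPLIES T) XOR T) = NOT False = True
NOT ((S IMPLIES T) XOR T) XOR Q = True XOR False = True
(U IFF S) IFF (NOT ((S IMPLIES T) XOR T) XOR Q) = False IFF True = False
((((Q IFF U) OR T) XOR P) AND P) XOR ((U IFF S) IFF (NOT ((S IMPLIES T) XOR T) XOR Q)) = False XOR False = False
S OR T = False OR True = True
(S OR T) IFF Q = True IFF False = False
(((((Q IFF U) OR T) XOR P) AND P) XOR ((U IFF S) IFF (NOT ((S IMPLIES T) XOR T) XOR Q))) XOR ((S OR T) IFF Q) = False XOR False = False
S XOR T = False XOR True = True
(S XOR T) AND T = True AND True = True
((((((Q IFF U) OR T) XOR P) AND P) XOR ((U IFF S) IFF (NOT ((S IMPLIES T) XOR T) XOR Q))) XOR ((S OR T) IFF Q)) XOR ((S XOR T) AND T) = False XOR True = True
S IMPLIES R = False IMPLIES False = True
S IFF (S IMPLIES R) = False IFF True = False
(((((((Q IFF U) OR T) XOR P) AND P) XOR ((U IFF S) IFF (NOT ((S IMPLIES T) XOR T) XOR Q))) XOR ((S OR T) IFF Q)) XOR ((S XOR T) AND T)) XOR (S IFF (S IMPLIES R)) = True XOR False = True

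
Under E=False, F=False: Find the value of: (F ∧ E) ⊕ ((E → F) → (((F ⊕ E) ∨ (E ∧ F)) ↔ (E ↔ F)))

False

Substituting E=False, F=False:
F ∧ E = False ∧ False = False
E → F = False → False = True
F ⊕ E = False ⊕ False = False
E ∧ F = False ∧ False = False
(F ⊕ E) ∨ (E ∧ F) = False ∨ False = False
E ↔ F = False ↔ False = True
((F ⊕ E) ∨ (E ∧ F)) ↔ (E ↔ F) = False ↔ True = False
(E → F) → (((F ⊕ E) ∨ (E ∧ F)) ↔ (E ↔ F)) = True → False = False
(F ∧ E) ⊕ ((E → F) → (((F ⊕ E) ∨ (E ∧ F)) ↔ (E ↔ F))) = False ⊕ False = False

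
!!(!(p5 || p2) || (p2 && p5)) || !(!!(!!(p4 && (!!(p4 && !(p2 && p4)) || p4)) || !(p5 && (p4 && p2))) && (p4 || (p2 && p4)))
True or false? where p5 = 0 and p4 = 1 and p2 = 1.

p5 || p2 = 0 || 1 = 1
!(p5 || p2) = !1 = 0
p2 && p5 = 1 && 0 = 0
!(p5 || p2) || (p2 && p5) = 0 || 0 = 0
!(!(p5 || p2) || (p2 && p5)) = !0 = 1
!!(!(p5 || p2) || (p2 && p5)) = !1 = 0
p2 && p4 = 1 && 1 = 1
!(p2 && p4) = !1 = 0
p4 && !(p2 && p4) = 1 && 0 = 0
!(p4 && !(p2 && p4)) = !0 = 1
!!(p4 && !(p2 && p4)) = !1 = 0
!!(p4 && !(p2 && p4)) || p4 = 0 || 1 = 1
p4 && (!!(p4 && !(p2 && p4)) || p4) = 1 && 1 = 1
!(p4 && (!!(p4 && !(p2 && p4)) || p4)) = !1 = 0
!!(p4 && (!!(p4 && !(p2 && p4)) || p4)) = !0 = 1
p4 && p2 = 1 && 1 = 1
p5 && (p4 && p2) = 0 && 1 = 0
!(p5 && (p4 && p2)) = !0 = 1
!!(p4 && (!!(p4 && !(p2 && p4)) || p4)) || !(p5 && (p4 && p2)) = 1 || 1 = 1
!(!!(p4 && (!!(p4 && !(p2 && p4)) || p4)) || !(p5 && (p4 && p2))) = !1 = 0
!!(!!(p4 && (!!(p4 && !(p2 && p4)) || p4)) || !(p5 && (p4 && p2))) = !0 = 1
p2 && p4 = 1 && 1 = 1
p4 || (p2 && p4) = 1 || 1 = 1
!!(!!(p4 && (!!(p4 && !(p2 && p4)) || p4)) || !(p5 && (p4 && p2))) && (p4 || (p2 && p4)) = 1 && 1 = 1
!(!!(!!(p4 && (!!(p4 && !(p2 && p4)) || p4)) || !(p5 && (p4 && p2))) && (p4 || (p2 && p4))) = !1 = 0
!!(!(p5 || p2) || (p2 && p5)) || !(!!(!!(p4 && (!!(p4 && !(p2 && p4)) || p4)) || !(p5 && (p4 && p2))) && (p4 || (p2 && p4))) = 0 || 0 = 0

0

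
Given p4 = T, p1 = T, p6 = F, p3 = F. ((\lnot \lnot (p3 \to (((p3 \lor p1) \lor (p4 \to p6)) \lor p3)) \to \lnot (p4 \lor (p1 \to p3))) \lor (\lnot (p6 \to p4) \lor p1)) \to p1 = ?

p3 \lor p1 = F \lor T = T
p4 \to p6 = T \to F = F
(p3 \lor p1) \lor (p4 \to p6) = T \lor F = T
((p3 \lor p1) \lor (p4 \to p6)) \lor p3 = T \lor F = T
p3 \to (((p3 \lor p1) \lor (p4 \to p6)) \lor p3) = F \to T = T
\lnot (p3 \to (((p3 \lor p1) \lor (p4 \to p6)) \lor p3)) = \lnot T = F
\lnot \lnot (p3 \to (((p3 \lor p1) \lor (p4 \to p6)) \lor p3)) = \lnot F = T
p1 \to p3 = T \to F = F
p4 \lor (p1 \to p3) = T \lor F = T
\lnot (p4 \lor (p1 \to p3)) = \lnot T = F
\lnot \lnot (p3 \to (((p3 \lor p1) \lor (p4 \to p6)) \lor p3)) \to \lnot (p4 \lor (p1 \to p3)) = T \to F = F
p6 \to p4 = F \to T = T
\lnot (p6 \to p4) = \lnot T = F
\lnot (p6 \to p4) \lor p1 = F \lor T = T
(\lnot \lnot (p3 \to (((p3 \lor p1) \lor (p4 \to p6)) \lor p3)) \to \lnot (p4 \lor (p1 \to p3))) \lor (\lnot (p6 \to p4) \lor p1) = F \lor T = T
((\lnot \lnot (p3 \to (((p3 \lor p1) \lor (p4 \to p6)) \lor p3)) \to \lnot (p4 \lor (p1 \to p3))) \lor (\lnot (p6 \to p4) \lor p1)) \to p1 = T \to T = T

T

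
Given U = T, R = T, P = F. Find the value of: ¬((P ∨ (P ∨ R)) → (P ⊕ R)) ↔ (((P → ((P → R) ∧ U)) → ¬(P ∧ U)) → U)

P ∨ R = F ∨ T = T
P ∨ (P ∨ R) = F ∨ T = T
P ⊕ R = F ⊕ T = T
(P ∨ (P ∨ R)) → (P ⊕ R) = T → T = T
¬((P ∨ (P ∨ R)) → (P ⊕ R)) = ¬T = F
P → R = F → T = T
(P → R) ∧ U = T ∧ T = T
P → ((P → R) ∧ U) = F → T = T
P ∧ U = F ∧ T = F
¬(P ∧ U) = ¬F = T
(P → ((P → R) ∧ U)) → ¬(P ∧ U) = T → T = T
((P → ((P → R) ∧ U)) → ¬(P ∧ U)) → U = T → T = T
¬((P ∨ (P ∨ R)) → (P ⊕ R)) ↔ (((P → ((P → R) ∧ U)) → ¬(P ∧ U)) → U) = F ↔ T = F

F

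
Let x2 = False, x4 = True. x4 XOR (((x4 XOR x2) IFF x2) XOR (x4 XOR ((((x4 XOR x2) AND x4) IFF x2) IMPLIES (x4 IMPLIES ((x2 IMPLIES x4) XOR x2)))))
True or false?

Substituting x2=False, x4=True:
x4 XOR x2 = True XOR False = True
(x4 XOR x2) IFF x2 = True IFF False = False
x4 XOR x2 = True XOR False = True
(x4 XOR x2) AND x4 = True AND True = True
((x4 XOR x2) AND x4) IFF x2 = True IFF False = False
x2 IMPLIES x4 = False IMPLIES True = True
(x2 IMPLIES x4) XOR x2 = True XOR False = True
x4 IMPLIES ((x2 IMPLIES x4) XOR x2) = True IMPLIES True = True
(((x4 XOR x2) AND x4) IFF x2) IMPLIES (x4 IMPLIES ((x2 IMPLIES x4) XOR x2)) = False IMPLIES True = True
x4 XOR ((((x4 XOR x2) AND x4) IFF x2) IMPLIES (x4 IMPLIES ((x2 IMPLIES x4) XOR x2))) = True XOR True = False
((x4 XOR x2) IFF x2) XOR (x4 XOR ((((x4 XOR x2) AND x4) IFF x2) IMPLIES (x4 IMPLIES ((x2 IMPLIES x4) XOR x2)))) = False XOR False = False
x4 XOR (((x4 XOR x2) IFF x2) XOR (x4 XOR ((((x4 XOR x2) AND x4) IFF x2) IMPLIES (x4 IMPLIES ((x2 IMPLIES x4) XOR x2))))) = True XOR False = True

True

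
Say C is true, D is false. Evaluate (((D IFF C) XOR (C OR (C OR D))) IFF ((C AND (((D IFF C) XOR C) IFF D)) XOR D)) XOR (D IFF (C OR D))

Substituting C=true, D=false:
D IFF C = false IFF true = false
C OR D = true OR false = true
C OR (C OR D) = true OR true = true
(D IFF C) XOR (C OR (C OR D)) = false XOR true = true
D IFF C = false IFF true = false
(D IFF C) XOR C = false XOR true = true
((D IFF C) XOR C) IFF D = true IFF false = false
C AND (((D IFF C) XOR C) IFF D) = true AND false = false
(C AND (((D IFF C) XOR C) IFF D)) XOR D = false XOR false = false
((D IFF C) XOR (C OR (C OR D))) IFF ((C AND (((D IFF C) XOR C) IFF D)) XOR D) = true IFF false = false
C OR D = true OR false = true
D IFF (C OR D) = false IFF true = false
(((D IFF C) XOR (C OR (C OR D))) IFF ((C AND (((D IFF C) XOR C) IFF D)) XOR D)) XOR (D IFF (C OR D)) = false XOR false = false

false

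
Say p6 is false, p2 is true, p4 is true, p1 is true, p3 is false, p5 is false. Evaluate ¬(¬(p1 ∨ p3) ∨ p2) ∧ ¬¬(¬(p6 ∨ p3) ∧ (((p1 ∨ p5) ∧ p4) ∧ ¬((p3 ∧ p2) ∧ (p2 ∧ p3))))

p1 ∨ p3 = T ∨ F = T
¬(p1 ∨ p3) = ¬T = F
¬(p1 ∨ p3) ∨ p2 = F ∨ T = T
¬(¬(p1 ∨ p3) ∨ p2) = ¬T = F
p6 ∨ p3 = F ∨ F = F
¬(p6 ∨ p3) = ¬F = T
p1 ∨ p5 = T ∨ F = T
(p1 ∨ p5) ∧ p4 = T ∧ T = T
p3 ∧ p2 = F ∧ T = F
p2 ∧ p3 = T ∧ F = F
(p3 ∧ p2) ∧ (p2 ∧ p3) = F ∧ F = F
¬((p3 ∧ p2) ∧ (p2 ∧ p3)) = ¬F = T
((p1 ∨ p5) ∧ p4) ∧ ¬((p3 ∧ p2) ∧ (p2 ∧ p3)) = T ∧ T = T
¬(p6 ∨ p3) ∧ (((p1 ∨ p5) ∧ p4) ∧ ¬((p3 ∧ p2) ∧ (p2 ∧ p3))) = T ∧ T = T
¬(¬(p6 ∨ p3) ∧ (((p1 ∨ p5) ∧ p4) ∧ ¬((p3 ∧ p2) ∧ (p2 ∧ p3)))) = ¬T = F
¬¬(¬(p6 ∨ p3) ∧ (((p1 ∨ p5) ∧ p4) ∧ ¬((p3 ∧ p2) ∧ (p2 ∧ p3)))) = ¬F = T
¬(¬(p1 ∨ p3) ∨ p2) ∧ ¬¬(¬(p6 ∨ p3) ∧ (((p1 ∨ p5) ∧ p4) ∧ ¬((p3 ∧ p2) ∧ (p2 ∧ p3)))) = F ∧ T = F

F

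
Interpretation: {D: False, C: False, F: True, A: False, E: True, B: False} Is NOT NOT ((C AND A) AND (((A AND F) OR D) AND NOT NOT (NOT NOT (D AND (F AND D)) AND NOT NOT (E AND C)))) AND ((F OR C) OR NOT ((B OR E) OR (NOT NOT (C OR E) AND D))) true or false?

False

C AND A = False AND False = False
A AND F = False AND True = False
(A AND F) OR D = False OR False = False
F AND D = True AND False = False
D AND (F AND D) = False AND False = False
NOT (D AND (F AND D)) = NOT False = True
NOT NOT (D AND (F AND D)) = NOT True = False
E AND C = True AND False = False
NOT (E AND C) = NOT False = True
NOT NOT (E AND C) = NOT True = False
NOT NOT (D AND (F AND D)) AND NOT NOT (E AND C) = False AND False = False
NOT (NOT NOT (D AND (F AND D)) AND NOT NOT (E AND C)) = NOT False = True
NOT NOT (NOT NOT (D AND (F AND D)) AND NOT NOT (E AND C)) = NOT True = False
((A AND F) OR D) AND NOT NOT (NOT NOT (D AND (F AND D)) AND NOT NOT (E AND C)) = False AND False = False
(C AND A) AND (((A AND F) OR D) AND NOT NOT (NOT NOT (D AND (F AND D)) AND NOT NOT (E AND C))) = False AND False = False
NOT ((C AND A) AND (((A AND F) OR D) AND NOT NOT (NOT NOT (D AND (F AND D)) AND NOT NOT (E AND C)))) = NOT False = True
NOT NOT ((C AND A) AND (((A AND F) OR D) AND NOT NOT (NOT NOT (D AND (F AND D)) AND NOT NOT (E AND C)))) = NOT True = False
F OR C = True OR False = True
B OR E = False OR True = True
C OR E = False OR True = True
NOT (C OR E) = NOT True = False
NOT NOT (C OR E) = NOT False = True
NOT NOT (C OR E) AND D = True AND False = False
(B OR E) OR (NOT NOT (C OR E) AND D) = True OR False = True
NOT ((B OR E) OR (NOT NOT (C OR E) AND D)) = NOT True = False
(F OR C) OR NOT ((B OR E) OR (NOT NOT (C OR E) AND D)) = True OR False = True
NOT NOT ((C AND A) AND (((A AND F) OR D) AND NOT NOT (NOT NOT (D AND (F AND D)) AND NOT NOT (E AND C)))) AND ((F OR C) OR NOT ((B OR E) OR (NOT NOT (C OR E) AND D))) = False AND True = False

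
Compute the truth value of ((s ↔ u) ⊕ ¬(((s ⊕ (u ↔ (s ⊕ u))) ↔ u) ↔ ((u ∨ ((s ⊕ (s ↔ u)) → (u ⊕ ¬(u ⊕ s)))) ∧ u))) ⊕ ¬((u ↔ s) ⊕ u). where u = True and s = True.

s ↔ u = True ↔ True = True
s ⊕ u = True ⊕ True = False
u ↔ (s ⊕ u) = True ↔ False = False
s ⊕ (u ↔ (s ⊕ u)) = True ⊕ False = True
(s ⊕ (u ↔ (s ⊕ u))) ↔ u = True ↔ True = True
s ↔ u = True ↔ True = True
s ⊕ (s ↔ u) = True ⊕ True = False
u ⊕ s = True ⊕ True = False
¬(u ⊕ s) = ¬False = True
u ⊕ ¬(u ⊕ s) = True ⊕ True = False
(s ⊕ (s ↔ u)) → (u ⊕ ¬(u ⊕ s)) = False → False = True
u ∨ ((s ⊕ (s ↔ u)) → (u ⊕ ¬(u ⊕ s))) = True ∨ True = True
(u ∨ ((s ⊕ (s ↔ u)) → (u ⊕ ¬(u ⊕ s)))) ∧ u = True ∧ True = True
((s ⊕ (u ↔ (s ⊕ u))) ↔ u) ↔ ((u ∨ ((s ⊕ (s ↔ u)) → (u ⊕ ¬(u ⊕ s)))) ∧ u) = True ↔ True = True
¬(((s ⊕ (u ↔ (s ⊕ u))) ↔ u) ↔ ((u ∨ ((s ⊕ (s ↔ u)) → (u ⊕ ¬(u ⊕ s)))) ∧ u)) = ¬True = False
(s ↔ u) ⊕ ¬(((s ⊕ (u ↔ (s ⊕ u))) ↔ u) ↔ ((u ∨ ((s ⊕ (s ↔ u)) → (u ⊕ ¬(u ⊕ s)))) ∧ u)) = True ⊕ False = True
u ↔ s = True ↔ True = True
(u ↔ s) ⊕ u = True ⊕ True = False
¬((u ↔ s) ⊕ u) = ¬False = True
((s ↔ u) ⊕ ¬(((s ⊕ (u ↔ (s ⊕ u))) ↔ u) ↔ ((u ∨ ((s ⊕ (s ↔ u)) → (u ⊕ ¬(u ⊕ s)))) ∧ u))) ⊕ ¬((u ↔ s) ⊕ u) = True ⊕ True = False

False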